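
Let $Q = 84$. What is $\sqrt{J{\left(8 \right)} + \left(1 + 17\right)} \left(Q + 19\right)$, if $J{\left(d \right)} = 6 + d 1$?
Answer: $412 \sqrt{2} \approx 582.66$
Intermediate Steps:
$J{\left(d \right)} = 6 + d$
$\sqrt{J{\left(8 \right)} + \left(1 + 17\right)} \left(Q + 19\right) = \sqrt{\left(6 + 8\right) + \left(1 + 17\right)} \left(84 + 19\right) = \sqrt{14 + 18} \cdot 103 = \sqrt{32} \cdot 103 = 4 \sqrt{2} \cdot 103 = 412 \sqrt{2}$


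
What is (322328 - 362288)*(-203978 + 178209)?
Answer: 1029729240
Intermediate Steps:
(322328 - 362288)*(-203978 + 178209) = -39960*(-25769) = 1029729240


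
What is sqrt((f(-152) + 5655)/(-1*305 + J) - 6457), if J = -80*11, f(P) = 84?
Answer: 2*I*sqrt(252052265)/395 ≈ 80.386*I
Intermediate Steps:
J = -880
sqrt((f(-152) + 5655)/(-1*305 + J) - 6457) = sqrt((84 + 5655)/(-1*305 - 880) - 6457) = sqrt(5739/(-305 - 880) - 6457) = sqrt(5739/(-1185) - 6457) = sqrt(5739*(-1/1185) - 6457) = sqrt(-1913/395 - 6457) = sqrt(-2552428/395) = 2*I*sqrt(252052265)/395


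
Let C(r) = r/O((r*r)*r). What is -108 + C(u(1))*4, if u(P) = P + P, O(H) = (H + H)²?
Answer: -3455/32 ≈ -107.97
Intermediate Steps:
O(H) = 4*H² (O(H) = (2*H)² = 4*H²)
u(P) = 2*P
C(r) = 1/(4*r⁵) (C(r) = r/((4*((r*r)*r)²)) = r/((4*(r²*r)²)) = r/((4*(r³)²)) = r/((4*r⁶)) = r*(1/(4*r⁶)) = 1/(4*r⁵))
-108 + C(u(1))*4 = -108 + (1/(4*(2*1)⁵))*4 = -108 + ((¼)/2⁵)*4 = -108 + ((¼)*(1/32))*4 = -108 + (1/128)*4 = -108 + 1/32 = -3455/32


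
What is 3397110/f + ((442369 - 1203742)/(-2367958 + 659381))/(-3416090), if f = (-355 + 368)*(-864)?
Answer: -127100971893015281/420239001882960 ≈ -302.45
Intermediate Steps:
f = -11232 (f = 13*(-864) = -11232)
3397110/f + ((442369 - 1203742)/(-2367958 + 659381))/(-3416090) = 3397110/(-11232) + ((442369 - 1203742)/(-2367958 + 659381))/(-3416090) = 3397110*(-1/11232) - 761373/(-1708577)*(-1/3416090) = -566185/1872 - 761373*(-1/1708577)*(-1/3416090) = -566185/1872 + (761373/1708577)*(-1/3416090) = -566185/1872 - 761373/5836652803930 = -127100971893015281/420239001882960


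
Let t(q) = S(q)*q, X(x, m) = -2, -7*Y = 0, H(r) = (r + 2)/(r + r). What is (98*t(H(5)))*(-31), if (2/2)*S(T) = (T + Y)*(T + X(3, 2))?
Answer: 967603/500 ≈ 1935.2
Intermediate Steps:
H(r) = (2 + r)/(2*r) (H(r) = (2 + r)/((2*r)) = (2 + r)*(1/(2*r)) = (2 + r)/(2*r))
Y = 0 (Y = -⅐*0 = 0)
S(T) = T*(-2 + T) (S(T) = (T + 0)*(T - 2) = T*(-2 + T))
t(q) = q²*(-2 + q) (t(q) = (q*(-2 + q))*q = q²*(-2 + q))
(98*t(H(5)))*(-31) = (98*(((½)*(2 + 5)/5)²*(-2 + (½)*(2 + 5)/5)))*(-31) = (98*(((½)*(⅕)*7)²*(-2 + (½)*(⅕)*7)))*(-31) = (98*((7/10)²*(-2 + 7/10)))*(-31) = (98*((49/100)*(-13/10)))*(-31) = (98*(-637/1000))*(-31) = -31213/500*(-31) = 967603/500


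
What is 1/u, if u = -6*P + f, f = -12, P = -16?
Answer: 1/84 ≈ 0.011905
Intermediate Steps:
u = 84 (u = -6*(-16) - 12 = 96 - 12 = 84)
1/u = 1/84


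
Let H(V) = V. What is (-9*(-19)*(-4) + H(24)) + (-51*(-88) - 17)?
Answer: 3811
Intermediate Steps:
(-9*(-19)*(-4) + H(24)) + (-51*(-88) - 17) = (-9*(-19)*(-4) + 24) + (-51*(-88) - 17) = (171*(-4) + 24) + (4488 - 17) = (-684 + 24) + 4471 = -660 + 4471 = 3811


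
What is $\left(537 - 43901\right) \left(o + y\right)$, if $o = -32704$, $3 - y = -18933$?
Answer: $597035552$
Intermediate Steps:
$y = 18936$ ($y = 3 - -18933 = 3 + 18933 = 18936$)
$\left(537 - 43901\right) \left(o + y\right) = \left(537 - 43901\right) \left(-32704 + 18936\right) = \left(-43364\right) \left(-13768\right) = 597035552$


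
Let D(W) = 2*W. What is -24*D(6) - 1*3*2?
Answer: -294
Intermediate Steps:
-24*D(6) - 1*3*2 = -48*6 - 1*3*2 = -24*12 - 3*2 = -288 - 6 = -294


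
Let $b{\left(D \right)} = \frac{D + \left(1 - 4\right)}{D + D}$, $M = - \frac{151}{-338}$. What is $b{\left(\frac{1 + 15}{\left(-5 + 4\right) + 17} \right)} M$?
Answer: $- \frac{151}{338} \approx -0.44675$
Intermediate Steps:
$M = \frac{151}{338}$ ($M = \left(-151\right) \left(- \frac{1}{338}\right) = \frac{151}{338} \approx 0.44675$)
$b{\left(D \right)} = \frac{-3 + D}{2 D}$ ($b{\left(D \right)} = \frac{D + \left(1 - 4\right)}{2 D} = \left(D - 3\right) \frac{1}{2 D} = \left(-3 + D\right) \frac{1}{2 D} = \frac{-3 + D}{2 D}$)
$b{\left(\frac{1 + 15}{\left(-5 + 4\right) + 17} \right)} M = \frac{-3 + \frac{1 + 15}{\left(-5 + 4\right) + 17}}{2 \frac{1 + 15}{\left(-5 + 4\right) + 17}} \cdot \frac{151}{338} = \frac{-3 + \frac{16}{-1 + 17}}{2 \frac{16}{-1 + 17}} \cdot \frac{151}{338} = \frac{-3 + \frac{16}{16}}{2 \cdot \frac{16}{16}} \cdot \frac{151}{338} = \frac{-3 + 16 \cdot \frac{1}{16}}{2 \cdot 16 \cdot \frac{1}{16}} \cdot \frac{151}{338} = \frac{-3 + 1}{2 \cdot 1} \cdot \frac{151}{338} = \frac{1}{2} \cdot 1 \left(-2\right) \frac{151}{338} = \left(-1\right) \frac{151}{338} = - \frac{151}{338}$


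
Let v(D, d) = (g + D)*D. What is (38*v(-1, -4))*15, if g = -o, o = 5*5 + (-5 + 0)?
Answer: 11970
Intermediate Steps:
o = 20 (o = 25 - 5 = 20)
g = -20 (g = -1*20 = -20)
v(D, d) = D*(-20 + D) (v(D, d) = (-20 + D)*D = D*(-20 + D))
(38*v(-1, -4))*15 = (38*(-(-20 - 1)))*15 = (38*(-1*(-21)))*15 = (38*21)*15 = 798*15 = 11970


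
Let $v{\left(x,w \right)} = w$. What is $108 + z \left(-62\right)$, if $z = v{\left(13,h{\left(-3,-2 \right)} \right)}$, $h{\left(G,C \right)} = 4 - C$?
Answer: $-264$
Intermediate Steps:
$z = 6$ ($z = 4 - -2 = 4 + 2 = 6$)
$108 + z \left(-62\right) = 108 + 6 \left(-62\right) = 108 - 372 = -264$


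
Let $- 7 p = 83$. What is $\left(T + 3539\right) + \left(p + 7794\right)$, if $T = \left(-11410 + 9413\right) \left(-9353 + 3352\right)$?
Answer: $\frac{83967227}{7} \approx 1.1995 \cdot 10^{7}$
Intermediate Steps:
$p = - \frac{83}{7}$ ($p = \left(- \frac{1}{7}\right) 83 = - \frac{83}{7} \approx -11.857$)
$T = 11983997$ ($T = \left(-1997\right) \left(-6001\right) = 11983997$)
$\left(T + 3539\right) + \left(p + 7794\right) = \left(11983997 + 3539\right) + \left(- \frac{83}{7} + 7794\right) = 11987536 + \frac{54475}{7} = \frac{83967227}{7}$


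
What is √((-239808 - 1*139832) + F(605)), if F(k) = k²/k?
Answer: 3*I*√42115 ≈ 615.66*I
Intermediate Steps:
F(k) = k
√((-239808 - 1*139832) + F(605)) = √((-239808 - 1*139832) + 605) = √((-239808 - 139832) + 605) = √(-379640 + 605) = √(-379035) = 3*I*√42115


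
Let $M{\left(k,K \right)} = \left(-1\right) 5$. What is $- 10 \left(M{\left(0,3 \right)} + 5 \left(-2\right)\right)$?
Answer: $150$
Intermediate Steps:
$M{\left(k,K \right)} = -5$
$- 10 \left(M{\left(0,3 \right)} + 5 \left(-2\right)\right) = - 10 \left(-5 + 5 \left(-2\right)\right) = - 10 \left(-5 - 10\right) = \left(-10\right) \left(-15\right) = 150$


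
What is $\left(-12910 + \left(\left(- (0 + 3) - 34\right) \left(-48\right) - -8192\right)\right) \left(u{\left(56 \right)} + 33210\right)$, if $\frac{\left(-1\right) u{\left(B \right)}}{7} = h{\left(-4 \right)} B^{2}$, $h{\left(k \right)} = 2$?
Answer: $31461748$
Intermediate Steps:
$u{\left(B \right)} = - 14 B^{2}$ ($u{\left(B \right)} = - 7 \cdot 2 B^{2} = - 14 B^{2}$)
$\left(-12910 + \left(\left(- (0 + 3) - 34\right) \left(-48\right) - -8192\right)\right) \left(u{\left(56 \right)} + 33210\right) = \left(-12910 + \left(\left(- (0 + 3) - 34\right) \left(-48\right) - -8192\right)\right) \left(- 14 \cdot 56^{2} + 33210\right) = \left(-12910 + \left(\left(\left(-1\right) 3 - 34\right) \left(-48\right) + 8192\right)\right) \left(\left(-14\right) 3136 + 33210\right) = \left(-12910 + \left(\left(-3 - 34\right) \left(-48\right) + 8192\right)\right) \left(-43904 + 33210\right) = \left(-12910 + \left(\left(-37\right) \left(-48\right) + 8192\right)\right) \left(-10694\right) = \left(-12910 + \left(1776 + 8192\right)\right) \left(-10694\right) = \left(-12910 + 9968\right) \left(-10694\right) = \left(-2942\right) \left(-10694\right) = 31461748$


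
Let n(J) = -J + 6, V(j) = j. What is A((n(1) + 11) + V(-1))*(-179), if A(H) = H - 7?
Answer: -1432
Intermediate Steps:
n(J) = 6 - J
A(H) = -7 + H
A((n(1) + 11) + V(-1))*(-179) = (-7 + (((6 - 1*1) + 11) - 1))*(-179) = (-7 + (((6 - 1) + 11) - 1))*(-179) = (-7 + ((5 + 11) - 1))*(-179) = (-7 + (16 - 1))*(-179) = (-7 + 15)*(-179) = 8*(-179) = -1432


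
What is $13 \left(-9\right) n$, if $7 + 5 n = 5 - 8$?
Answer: $234$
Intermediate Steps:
$n = -2$ ($n = - \frac{7}{5} + \frac{5 - 8}{5} = - \frac{7}{5} + \frac{1}{5} \left(-3\right) = - \frac{7}{5} - \frac{3}{5} = -2$)
$13 \left(-9\right) n = 13 \left(-9\right) \left(-2\right) = \left(-117\right) \left(-2\right) = 234$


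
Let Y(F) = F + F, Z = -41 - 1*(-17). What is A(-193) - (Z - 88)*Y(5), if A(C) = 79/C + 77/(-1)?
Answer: 201220/193 ≈ 1042.6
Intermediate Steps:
A(C) = -77 + 79/C (A(C) = 79/C + 77*(-1) = 79/C - 77 = -77 + 79/C)
Z = -24 (Z = -41 + 17 = -24)
Y(F) = 2*F
A(-193) - (Z - 88)*Y(5) = (-77 + 79/(-193)) - (-24 - 88)*2*5 = (-77 + 79*(-1/193)) - (-112)*10 = (-77 - 79/193) - 1*(-1120) = -14940/193 + 1120 = 201220/193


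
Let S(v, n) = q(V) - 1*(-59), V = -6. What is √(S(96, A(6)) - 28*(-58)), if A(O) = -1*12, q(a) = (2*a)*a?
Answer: 3*√195 ≈ 41.893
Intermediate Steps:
q(a) = 2*a²
A(O) = -12
S(v, n) = 131 (S(v, n) = 2*(-6)² - 1*(-59) = 2*36 + 59 = 72 + 59 = 131)
√(S(96, A(6)) - 28*(-58)) = √(131 - 28*(-58)) = √(131 + 1624) = √1755 = 3*√195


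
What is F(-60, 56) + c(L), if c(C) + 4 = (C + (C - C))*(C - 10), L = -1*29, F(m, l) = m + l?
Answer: 1123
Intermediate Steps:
F(m, l) = l + m
L = -29
c(C) = -4 + C*(-10 + C) (c(C) = -4 + (C + (C - C))*(C - 10) = -4 + (C + 0)*(-10 + C) = -4 + C*(-10 + C))
F(-60, 56) + c(L) = (56 - 60) + (-4 + (-29)**2 - 10*(-29)) = -4 + (-4 + 841 + 290) = -4 + 1127 = 1123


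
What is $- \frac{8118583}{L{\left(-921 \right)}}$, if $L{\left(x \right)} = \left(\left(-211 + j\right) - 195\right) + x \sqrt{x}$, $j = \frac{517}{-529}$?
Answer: $\frac{924616804053437}{218666523730882} - \frac{2092431306864063 i \sqrt{921}}{218666523730882} \approx 4.2284 - 290.4 i$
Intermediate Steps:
$j = - \frac{517}{529}$ ($j = 517 \left(- \frac{1}{529}\right) = - \frac{517}{529} \approx -0.97732$)
$L{\left(x \right)} = - \frac{215291}{529} + x^{\frac{3}{2}}$ ($L{\left(x \right)} = \left(\left(-211 - \frac{517}{529}\right) - 195\right) + x \sqrt{x} = \left(- \frac{112136}{529} - 195\right) + x^{\frac{3}{2}} = - \frac{215291}{529} + x^{\frac{3}{2}}$)
$- \frac{8118583}{L{\left(-921 \right)}} = - \frac{8118583}{- \frac{215291}{529} + \left(-921\right)^{\frac{3}{2}}} = - \frac{8118583}{- \frac{215291}{529} - 921 i \sqrt{921}}$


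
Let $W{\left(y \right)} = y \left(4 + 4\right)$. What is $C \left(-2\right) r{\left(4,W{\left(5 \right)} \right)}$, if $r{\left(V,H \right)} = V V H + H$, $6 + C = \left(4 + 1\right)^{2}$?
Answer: $-25840$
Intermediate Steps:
$C = 19$ ($C = -6 + \left(4 + 1\right)^{2} = -6 + 5^{2} = -6 + 25 = 19$)
$W{\left(y \right)} = 8 y$ ($W{\left(y \right)} = y 8 = 8 y$)
$r{\left(V,H \right)} = H + H V^{2}$ ($r{\left(V,H \right)} = V^{2} H + H = H V^{2} + H = H + H V^{2}$)
$C \left(-2\right) r{\left(4,W{\left(5 \right)} \right)} = 19 \left(-2\right) 8 \cdot 5 \left(1 + 4^{2}\right) = - 38 \cdot 40 \left(1 + 16\right) = - 38 \cdot 40 \cdot 17 = \left(-38\right) 680 = -25840$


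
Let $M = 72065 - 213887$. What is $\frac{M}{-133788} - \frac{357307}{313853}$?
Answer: $- \frac{548688125}{6998294194} \approx -0.078403$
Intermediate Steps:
$M = -141822$ ($M = 72065 - 213887 = -141822$)
$\frac{M}{-133788} - \frac{357307}{313853} = - \frac{141822}{-133788} - \frac{357307}{313853} = \left(-141822\right) \left(- \frac{1}{133788}\right) - \frac{357307}{313853} = \frac{23637}{22298} - \frac{357307}{313853} = - \frac{548688125}{6998294194}$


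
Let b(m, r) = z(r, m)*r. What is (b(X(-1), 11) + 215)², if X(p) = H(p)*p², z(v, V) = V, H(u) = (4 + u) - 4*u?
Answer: 85264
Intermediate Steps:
H(u) = 4 - 3*u
X(p) = p²*(4 - 3*p) (X(p) = (4 - 3*p)*p² = p²*(4 - 3*p))
b(m, r) = m*r
(b(X(-1), 11) + 215)² = (((-1)²*(4 - 3*(-1)))*11 + 215)² = ((1*(4 + 3))*11 + 215)² = ((1*7)*11 + 215)² = (7*11 + 215)² = (77 + 215)² = 292² = 85264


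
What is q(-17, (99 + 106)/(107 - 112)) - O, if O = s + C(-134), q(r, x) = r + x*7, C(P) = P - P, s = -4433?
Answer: 4129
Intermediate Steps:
C(P) = 0
q(r, x) = r + 7*x
O = -4433 (O = -4433 + 0 = -4433)
q(-17, (99 + 106)/(107 - 112)) - O = (-17 + 7*((99 + 106)/(107 - 112))) - 1*(-4433) = (-17 + 7*(205/(-5))) + 4433 = (-17 + 7*(205*(-⅕))) + 4433 = (-17 + 7*(-41)) + 4433 = (-17 - 287) + 4433 = -304 + 4433 = 4129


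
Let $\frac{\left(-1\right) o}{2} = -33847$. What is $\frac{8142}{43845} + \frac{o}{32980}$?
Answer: $\frac{6346209}{2835310} \approx 2.2383$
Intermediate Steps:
$o = 67694$ ($o = \left(-2\right) \left(-33847\right) = 67694$)
$\frac{8142}{43845} + \frac{o}{32980} = \frac{8142}{43845} + \frac{67694}{32980} = 8142 \cdot \frac{1}{43845} + 67694 \cdot \frac{1}{32980} = \frac{2714}{14615} + \frac{1991}{970} = \frac{6346209}{2835310}$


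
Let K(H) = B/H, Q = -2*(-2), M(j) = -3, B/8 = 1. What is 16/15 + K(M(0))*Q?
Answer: -48/5 ≈ -9.6000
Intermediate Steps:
B = 8 (B = 8*1 = 8)
Q = 4
K(H) = 8/H
16/15 + K(M(0))*Q = 16/15 + (8/(-3))*4 = 16*(1/15) + (8*(-⅓))*4 = 16/15 - 8/3*4 = 16/15 - 32/3 = -48/5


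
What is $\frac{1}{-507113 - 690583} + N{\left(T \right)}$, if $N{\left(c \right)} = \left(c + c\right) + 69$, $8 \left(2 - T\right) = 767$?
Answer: $- \frac{142226401}{1197696} \approx -118.75$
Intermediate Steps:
$T = - \frac{751}{8}$ ($T = 2 - \frac{767}{8} = - \frac{751}{8} \approx -93.875$)
$N{\left(c \right)} = 69 + 2 c$ ($N{\left(c \right)} = 2 c + 69 = 69 + 2 c$)
$\frac{1}{-507113 - 690583} + N{\left(T \right)} = \frac{1}{-507113 - 690583} + \left(69 + 2 \left(- \frac{751}{8}\right)\right) = \frac{1}{-1197696} + \left(69 - \frac{751}{4}\right) = - \frac{1}{1197696} - \frac{475}{4} = - \frac{142226401}{1197696}$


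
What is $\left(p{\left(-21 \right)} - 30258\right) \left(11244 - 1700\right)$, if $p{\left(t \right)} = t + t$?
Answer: $-289183200$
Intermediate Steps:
$p{\left(t \right)} = 2 t$
$\left(p{\left(-21 \right)} - 30258\right) \left(11244 - 1700\right) = \left(2 \left(-21\right) - 30258\right) \left(11244 - 1700\right) = \left(-42 - 30258\right) 9544 = \left(-30300\right) 9544 = -289183200$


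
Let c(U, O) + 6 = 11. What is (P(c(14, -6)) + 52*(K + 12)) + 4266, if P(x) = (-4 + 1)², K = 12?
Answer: 5523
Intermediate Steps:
c(U, O) = 5 (c(U, O) = -6 + 11 = 5)
P(x) = 9 (P(x) = (-3)² = 9)
(P(c(14, -6)) + 52*(K + 12)) + 4266 = (9 + 52*(12 + 12)) + 4266 = (9 + 52*24) + 4266 = (9 + 1248) + 4266 = 1257 + 4266 = 5523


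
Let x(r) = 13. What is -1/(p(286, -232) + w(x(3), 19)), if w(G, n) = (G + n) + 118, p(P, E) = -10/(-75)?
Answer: -15/2252 ≈ -0.0066607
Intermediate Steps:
p(P, E) = 2/15 (p(P, E) = -10*(-1/75) = 2/15)
w(G, n) = 118 + G + n
-1/(p(286, -232) + w(x(3), 19)) = -1/(2/15 + (118 + 13 + 19)) = -1/(2/15 + 150) = -1/2252/15 = -1*15/2252 = -15/2252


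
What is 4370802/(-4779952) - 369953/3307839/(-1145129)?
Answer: -8278084734884802503/9052995745635300456 ≈ -0.91440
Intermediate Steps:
4370802/(-4779952) - 369953/3307839/(-1145129) = 4370802*(-1/4779952) - 369953*1/3307839*(-1/1145129) = -2185401/2389976 - 369953/3307839*(-1/1145129) = -2185401/2389976 + 369953/3787902366231 = -8278084734884802503/9052995745635300456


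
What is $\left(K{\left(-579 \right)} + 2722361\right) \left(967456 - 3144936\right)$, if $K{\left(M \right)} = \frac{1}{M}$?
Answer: $- \frac{3432246356754640}{579} \approx -5.9279 \cdot 10^{12}$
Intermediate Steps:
$\left(K{\left(-579 \right)} + 2722361\right) \left(967456 - 3144936\right) = \left(\frac{1}{-579} + 2722361\right) \left(967456 - 3144936\right) = \left(- \frac{1}{579} + 2722361\right) \left(-2177480\right) = \frac{1576247018}{579} \left(-2177480\right) = - \frac{3432246356754640}{579}$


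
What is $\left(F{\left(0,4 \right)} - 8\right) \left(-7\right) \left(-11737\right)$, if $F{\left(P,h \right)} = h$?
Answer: $-328636$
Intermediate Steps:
$\left(F{\left(0,4 \right)} - 8\right) \left(-7\right) \left(-11737\right) = \left(4 - 8\right) \left(-7\right) \left(-11737\right) = \left(-4\right) \left(-7\right) \left(-11737\right) = 28 \left(-11737\right) = -328636$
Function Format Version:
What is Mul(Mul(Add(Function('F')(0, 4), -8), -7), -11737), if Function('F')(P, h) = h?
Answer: -328636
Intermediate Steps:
Mul(Mul(Add(Function('F')(0, 4), -8), -7), -11737) = Mul(Mul(Add(4, -8), -7), -11737) = Mul(Mul(-4, -7), -11737) = Mul(28, -11737) = -328636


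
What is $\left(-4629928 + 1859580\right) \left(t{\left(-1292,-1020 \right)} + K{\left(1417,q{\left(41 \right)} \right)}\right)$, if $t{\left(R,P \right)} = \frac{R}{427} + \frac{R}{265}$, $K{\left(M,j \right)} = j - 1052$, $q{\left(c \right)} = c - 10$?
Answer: $\frac{46076949948716}{16165} \approx 2.8504 \cdot 10^{9}$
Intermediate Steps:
$q{\left(c \right)} = -10 + c$ ($q{\left(c \right)} = c - 10 = -10 + c$)
$K{\left(M,j \right)} = -1052 + j$
$t{\left(R,P \right)} = \frac{692 R}{113155}$ ($t{\left(R,P \right)} = R \frac{1}{427} + R \frac{1}{265} = \frac{R}{427} + \frac{R}{265} = \frac{692 R}{113155}$)
$\left(-4629928 + 1859580\right) \left(t{\left(-1292,-1020 \right)} + K{\left(1417,q{\left(41 \right)} \right)}\right) = \left(-4629928 + 1859580\right) \left(\frac{692}{113155} \left(-1292\right) + \left(-1052 + \left(-10 + 41\right)\right)\right) = - 2770348 \left(- \frac{894064}{113155} + \left(-1052 + 31\right)\right) = - 2770348 \left(- \frac{894064}{113155} - 1021\right) = \left(-2770348\right) \left(- \frac{116425319}{113155}\right) = \frac{46076949948716}{16165}$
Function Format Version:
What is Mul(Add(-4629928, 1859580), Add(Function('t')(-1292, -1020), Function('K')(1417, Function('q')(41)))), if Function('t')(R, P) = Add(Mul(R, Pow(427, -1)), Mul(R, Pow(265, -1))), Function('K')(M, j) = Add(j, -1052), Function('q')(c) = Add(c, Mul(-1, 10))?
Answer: Rational(46076949948716, 16165) ≈ 2.8504e+9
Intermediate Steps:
Function('q')(c) = Add(-10, c) (Function('q')(c) = Add(c, -10) = Add(-10, c))
Function('K')(M, j) = Add(-1052, j)
Function('t')(R, P) = Mul(Rational(692, 113155), R) (Function('t')(R, P) = Add(Mul(R, Rational(1, 427)), Mul(R, Rational(1, 265))) = Add(Mul(Rational(1, 427), R), Mul(Rational(1, 265), R)) = Mul(Rational(692, 113155), R))
Mul(Add(-4629928, 1859580), Add(Function('t')(-1292, -1020), Function('K')(1417, Function('q')(41)))) = Mul(Add(-4629928, 1859580), Add(Mul(Rational(692, 113155), -1292), Add(-1052, Add(-10, 41)))) = Mul(-2770348, Add(Rational(-894064, 113155), Add(-1052, 31))) = Mul(-2770348, Add(Rational(-894064, 113155), -1021)) = Mul(-2770348, Rational(-116425319, 113155)) = Rational(46076949948716, 16165)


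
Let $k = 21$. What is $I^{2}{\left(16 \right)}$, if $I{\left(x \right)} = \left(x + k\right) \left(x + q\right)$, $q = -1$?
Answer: $308025$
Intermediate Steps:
$I{\left(x \right)} = \left(-1 + x\right) \left(21 + x\right)$ ($I{\left(x \right)} = \left(x + 21\right) \left(x - 1\right) = \left(21 + x\right) \left(-1 + x\right) = \left(-1 + x\right) \left(21 + x\right)$)
$I^{2}{\left(16 \right)} = \left(-21 + 16^{2} + 20 \cdot 16\right)^{2} = \left(-21 + 256 + 320\right)^{2} = 555^{2} = 308025$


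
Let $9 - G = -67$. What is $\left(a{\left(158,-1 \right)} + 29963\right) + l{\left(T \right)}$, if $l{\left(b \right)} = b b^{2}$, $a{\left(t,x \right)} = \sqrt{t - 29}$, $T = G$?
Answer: $468939 + \sqrt{129} \approx 4.6895 \cdot 10^{5}$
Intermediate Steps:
$G = 76$ ($G = 9 - -67 = 9 + 67 = 76$)
$T = 76$
$a{\left(t,x \right)} = \sqrt{-29 + t}$
$l{\left(b \right)} = b^{3}$
$\left(a{\left(158,-1 \right)} + 29963\right) + l{\left(T \right)} = \left(\sqrt{-29 + 158} + 29963\right) + 76^{3} = \left(\sqrt{129} + 29963\right) + 438976 = \left(29963 + \sqrt{129}\right) + 438976 = 468939 + \sqrt{129}$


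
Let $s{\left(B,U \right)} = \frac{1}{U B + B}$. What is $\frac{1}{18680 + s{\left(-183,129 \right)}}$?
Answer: $\frac{23790}{444397199} \approx 5.3533 \cdot 10^{-5}$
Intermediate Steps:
$s{\left(B,U \right)} = \frac{1}{B + B U}$ ($s{\left(B,U \right)} = \frac{1}{B U + B} = \frac{1}{B + B U}$)
$\frac{1}{18680 + s{\left(-183,129 \right)}} = \frac{1}{18680 + \frac{1}{\left(-183\right) \left(1 + 129\right)}} = \frac{1}{18680 - \frac{1}{183 \cdot 130}} = \frac{1}{18680 - \frac{1}{23790}} = \frac{1}{\frac{444397199}{23790}} = \frac{23790}{444397199}$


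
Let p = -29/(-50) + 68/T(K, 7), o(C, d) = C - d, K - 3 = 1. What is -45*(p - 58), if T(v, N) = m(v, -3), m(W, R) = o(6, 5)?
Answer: -4761/10 ≈ -476.10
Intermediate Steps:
K = 4 (K = 3 + 1 = 4)
m(W, R) = 1 (m(W, R) = 6 - 1*5 = 6 - 5 = 1)
T(v, N) = 1
p = 3429/50 (p = -29/(-50) + 68/1 = -29*(-1/50) + 68*1 = 29/50 + 68 = 3429/50 ≈ 68.580)
-45*(p - 58) = -45*(3429/50 - 58) = -45*529/50 = -4761/10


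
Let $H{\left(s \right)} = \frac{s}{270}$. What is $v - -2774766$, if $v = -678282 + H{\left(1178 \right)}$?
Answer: $\frac{283025929}{135} \approx 2.0965 \cdot 10^{6}$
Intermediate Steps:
$H{\left(s \right)} = \frac{s}{270}$ ($H{\left(s \right)} = s \frac{1}{270} = \frac{s}{270}$)
$v = - \frac{91567481}{135}$ ($v = -678282 + \frac{1}{270} \cdot 1178 = -678282 + \frac{589}{135} = - \frac{91567481}{135} \approx -6.7828 \cdot 10^{5}$)
$v - -2774766 = - \frac{91567481}{135} - -2774766 = - \frac{91567481}{135} + 2774766 = \frac{283025929}{135}$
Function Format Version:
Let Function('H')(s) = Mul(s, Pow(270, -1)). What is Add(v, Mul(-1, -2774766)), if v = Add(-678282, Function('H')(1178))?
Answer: Rational(283025929, 135) ≈ 2.0965e+6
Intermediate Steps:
Function('H')(s) = Mul(Rational(1, 270), s) (Function('H')(s) = Mul(s, Rational(1, 270)) = Mul(Rational(1, 270), s))
v = Rational(-91567481, 135) (v = Add(-678282, Mul(Rational(1, 270), 1178)) = Add(-678282, Rational(589, 135)) = Rational(-91567481, 135) ≈ -6.7828e+5)
Add(v, Mul(-1, -2774766)) = Add(Rational(-91567481, 135), Mul(-1, -2774766)) = Add(Rational(-91567481, 135), 2774766) = Rational(283025929, 135)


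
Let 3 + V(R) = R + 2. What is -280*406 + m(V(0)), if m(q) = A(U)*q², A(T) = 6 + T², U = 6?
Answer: -113638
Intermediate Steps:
V(R) = -1 + R (V(R) = -3 + (R + 2) = -3 + (2 + R) = -1 + R)
m(q) = 42*q² (m(q) = (6 + 6²)*q² = (6 + 36)*q² = 42*q²)
-280*406 + m(V(0)) = -280*406 + 42*(-1 + 0)² = -113680 + 42*(-1)² = -113680 + 42*1 = -113680 + 42 = -113638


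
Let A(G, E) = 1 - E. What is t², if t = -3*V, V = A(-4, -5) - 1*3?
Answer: 81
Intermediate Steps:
V = 3 (V = (1 - 1*(-5)) - 1*3 = (1 + 5) - 3 = 6 - 3 = 3)
t = -9 (t = -3*3 = -9)
t² = (-9)² = 81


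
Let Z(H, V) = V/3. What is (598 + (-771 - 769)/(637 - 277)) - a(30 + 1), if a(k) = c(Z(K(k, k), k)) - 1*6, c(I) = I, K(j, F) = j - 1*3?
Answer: 10609/18 ≈ 589.39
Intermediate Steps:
K(j, F) = -3 + j (K(j, F) = j - 3 = -3 + j)
Z(H, V) = V/3 (Z(H, V) = V*(1/3) = V/3)
a(k) = -6 + k/3 (a(k) = k/3 - 1*6 = k/3 - 6 = -6 + k/3)
(598 + (-771 - 769)/(637 - 277)) - a(30 + 1) = (598 + (-771 - 769)/(637 - 277)) - (-6 + (30 + 1)/3) = (598 - 1540/360) - (-6 + (1/3)*31) = (598 - 1540*1/360) - (-6 + 31/3) = (598 - 77/18) - 1*13/3 = 10687/18 - 13/3 = 10609/18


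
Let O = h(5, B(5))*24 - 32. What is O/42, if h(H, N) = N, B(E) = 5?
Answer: 44/21 ≈ 2.0952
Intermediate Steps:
O = 88 (O = 5*24 - 32 = 120 - 32 = 88)
O/42 = 88/42 = 88*(1/42) = 44/21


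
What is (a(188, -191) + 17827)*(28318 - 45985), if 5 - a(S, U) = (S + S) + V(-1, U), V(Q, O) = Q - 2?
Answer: -308448153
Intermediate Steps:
V(Q, O) = -2 + Q
a(S, U) = 8 - 2*S (a(S, U) = 5 - ((S + S) + (-2 - 1)) = 5 - (2*S - 3) = 5 - (-3 + 2*S) = 5 + (3 - 2*S) = 8 - 2*S)
(a(188, -191) + 17827)*(28318 - 45985) = ((8 - 2*188) + 17827)*(28318 - 45985) = ((8 - 376) + 17827)*(-17667) = (-368 + 17827)*(-17667) = 17459*(-17667) = -308448153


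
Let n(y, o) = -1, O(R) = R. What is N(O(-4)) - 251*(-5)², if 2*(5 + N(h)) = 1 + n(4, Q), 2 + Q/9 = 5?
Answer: -6280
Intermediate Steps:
Q = 27 (Q = -18 + 9*5 = -18 + 45 = 27)
N(h) = -5 (N(h) = -5 + (1 - 1)/2 = -5 + (½)*0 = -5 + 0 = -5)
N(O(-4)) - 251*(-5)² = -5 - 251*(-5)² = -5 - 251*25 = -5 - 6275 = -6280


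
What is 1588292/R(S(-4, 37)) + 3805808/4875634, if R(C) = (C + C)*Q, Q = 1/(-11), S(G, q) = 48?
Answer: -10647858736355/58507608 ≈ -1.8199e+5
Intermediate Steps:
Q = -1/11 ≈ -0.090909
R(C) = -2*C/11 (R(C) = (C + C)*(-1/11) = (2*C)*(-1/11) = -2*C/11)
1588292/R(S(-4, 37)) + 3805808/4875634 = 1588292/((-2/11*48)) + 3805808/4875634 = 1588292/(-96/11) + 3805808*(1/4875634) = 1588292*(-11/96) + 1902904/2437817 = -4367803/24 + 1902904/2437817 = -10647858736355/58507608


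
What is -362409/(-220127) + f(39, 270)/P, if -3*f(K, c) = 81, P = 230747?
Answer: 83618846094/50793644869 ≈ 1.6462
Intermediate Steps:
f(K, c) = -27 (f(K, c) = -⅓*81 = -27)
-362409/(-220127) + f(39, 270)/P = -362409/(-220127) - 27/230747 = -362409*(-1/220127) - 27*1/230747 = 362409/220127 - 27/230747 = 83618846094/50793644869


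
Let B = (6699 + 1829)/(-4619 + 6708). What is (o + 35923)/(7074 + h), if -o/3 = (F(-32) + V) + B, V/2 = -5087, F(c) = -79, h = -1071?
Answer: 139273114/12540267 ≈ 11.106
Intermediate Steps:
V = -10174 (V = 2*(-5087) = -10174)
B = 8528/2089 ≈ 4.0823
o = 64229967/2089 (o = -3*((-79 - 10174) + 8528/2089) = -3*(-10253 + 8528/2089) = -3*(-21409989/2089) = 64229967/2089 ≈ 30747.)
(o + 35923)/(7074 + h) = (64229967/2089 + 35923)/(7074 - 1071) = (139273114/2089)/6003 = (139273114/2089)*(1/6003) = 139273114/12540267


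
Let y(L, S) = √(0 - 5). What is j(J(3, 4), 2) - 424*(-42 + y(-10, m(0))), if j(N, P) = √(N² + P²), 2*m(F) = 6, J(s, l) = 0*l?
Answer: 17810 - 424*I*√5 ≈ 17810.0 - 948.09*I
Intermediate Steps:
J(s, l) = 0
m(F) = 3 (m(F) = (½)*6 = 3)
y(L, S) = I*√5 (y(L, S) = √(-5) = I*√5)
j(J(3, 4), 2) - 424*(-42 + y(-10, m(0))) = √(0² + 2²) - 424*(-42 + I*√5) = √(0 + 4) + (17808 - 424*I*√5) = √4 + (17808 - 424*I*√5) = 2 + (17808 - 424*I*√5) = 17810 - 424*I*√5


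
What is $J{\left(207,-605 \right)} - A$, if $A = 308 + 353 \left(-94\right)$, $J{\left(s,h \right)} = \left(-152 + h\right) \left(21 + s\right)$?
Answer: $-139722$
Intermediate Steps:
$A = -32874$ ($A = 308 - 33182 = -32874$)
$J{\left(207,-605 \right)} - A = \left(-3192 - 31464 + 21 \left(-605\right) - 125235\right) - -32874 = \left(-3192 - 31464 - 12705 - 125235\right) + 32874 = -172596 + 32874 = -139722$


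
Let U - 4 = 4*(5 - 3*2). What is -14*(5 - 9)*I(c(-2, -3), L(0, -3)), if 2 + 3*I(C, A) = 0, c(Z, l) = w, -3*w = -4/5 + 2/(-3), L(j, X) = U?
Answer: -112/3 ≈ -37.333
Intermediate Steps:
U = 0 (U = 4 + 4*(5 - 3*2) = 4 + 4*(5 - 6) = 4 + 4*(-1) = 4 - 4 = 0)
L(j, X) = 0
w = 22/45 (w = -(-4/5 + 2/(-3))/3 = -(-4*1/5 + 2*(-1/3))/3 = -(-4/5 - 2/3)/3 = -1/3*(-22/15) = 22/45 ≈ 0.48889)
c(Z, l) = 22/45
I(C, A) = -2/3 (I(C, A) = -2/3 + (1/3)*0 = -2/3 + 0 = -2/3)
-14*(5 - 9)*I(c(-2, -3), L(0, -3)) = -14*(5 - 9)*(-2)/3 = -(-56)*(-2)/3 = -14*8/3 = -112/3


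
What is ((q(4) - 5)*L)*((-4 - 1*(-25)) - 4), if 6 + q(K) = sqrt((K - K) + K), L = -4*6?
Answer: 3672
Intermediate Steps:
L = -24
q(K) = -6 + sqrt(K) (q(K) = -6 + sqrt((K - K) + K) = -6 + sqrt(0 + K) = -6 + sqrt(K))
((q(4) - 5)*L)*((-4 - 1*(-25)) - 4) = (((-6 + sqrt(4)) - 5)*(-24))*((-4 - 1*(-25)) - 4) = (((-6 + 2) - 5)*(-24))*((-4 + 25) - 4) = ((-4 - 5)*(-24))*(21 - 4) = -9*(-24)*17 = 216*17 = 3672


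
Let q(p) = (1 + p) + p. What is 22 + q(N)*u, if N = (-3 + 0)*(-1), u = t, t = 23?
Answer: 183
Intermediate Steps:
u = 23
N = 3 (N = -3*(-1) = 3)
q(p) = 1 + 2*p
22 + q(N)*u = 22 + (1 + 2*3)*23 = 22 + (1 + 6)*23 = 22 + 7*23 = 22 + 161 = 183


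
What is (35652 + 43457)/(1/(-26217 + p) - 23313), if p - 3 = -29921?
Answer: -4440783715/1308675256 ≈ -3.3933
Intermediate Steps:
p = -29918 (p = 3 - 29921 = -29918)
(35652 + 43457)/(1/(-26217 + p) - 23313) = (35652 + 43457)/(1/(-26217 - 29918) - 23313) = 79109/(1/(-56135) - 23313) = 79109/(-1/56135 - 23313) = 79109/(-1308675256/56135) = 79109*(-56135/1308675256) = -4440783715/1308675256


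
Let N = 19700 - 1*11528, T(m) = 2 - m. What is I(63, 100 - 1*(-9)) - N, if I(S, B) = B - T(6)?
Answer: -8059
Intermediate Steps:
I(S, B) = 4 + B (I(S, B) = B - (2 - 1*6) = B - (2 - 6) = B - 1*(-4) = B + 4 = 4 + B)
N = 8172 (N = 19700 - 11528 = 8172)
I(63, 100 - 1*(-9)) - N = (4 + (100 - 1*(-9))) - 1*8172 = (4 + (100 + 9)) - 8172 = (4 + 109) - 8172 = 113 - 8172 = -8059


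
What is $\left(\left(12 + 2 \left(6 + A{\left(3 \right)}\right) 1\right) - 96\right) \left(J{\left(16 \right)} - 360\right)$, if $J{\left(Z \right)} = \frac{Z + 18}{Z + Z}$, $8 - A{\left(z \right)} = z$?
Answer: $\frac{178033}{8} \approx 22254.0$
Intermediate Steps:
$A{\left(z \right)} = 8 - z$
$J{\left(Z \right)} = \frac{18 + Z}{2 Z}$
$\left(\left(12 + 2 \left(6 + A{\left(3 \right)}\right) 1\right) - 96\right) \left(J{\left(16 \right)} - 360\right) = \left(\left(12 + 2 \left(6 + \left(8 - 3\right)\right) 1\right) - 96\right) \left(\frac{18 + 16}{2 \cdot 16} - 360\right) = \left(\left(12 + 2 \left(6 + \left(8 - 3\right)\right) 1\right) - 96\right) \left(\frac{1}{2} \cdot \frac{1}{16} \cdot 34 - 360\right) = \left(\left(12 + 2 \left(6 + 5\right) 1\right) - 96\right) \left(\frac{17}{16} - 360\right) = \left(\left(12 + 2 \cdot 11 \cdot 1\right) - 96\right) \left(- \frac{5743}{16}\right) = \left(\left(12 + 22 \cdot 1\right) - 96\right) \left(- \frac{5743}{16}\right) = \left(\left(12 + 22\right) - 96\right) \left(- \frac{5743}{16}\right) = \left(34 - 96\right) \left(- \frac{5743}{16}\right) = \left(-62\right) \left(- \frac{5743}{16}\right) = \frac{178033}{8}$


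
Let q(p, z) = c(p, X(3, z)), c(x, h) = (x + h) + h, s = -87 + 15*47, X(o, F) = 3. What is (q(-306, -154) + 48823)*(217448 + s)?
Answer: 10581216518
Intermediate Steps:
s = 618 (s = -87 + 705 = 618)
c(x, h) = x + 2*h (c(x, h) = (h + x) + h = x + 2*h)
q(p, z) = 6 + p (q(p, z) = p + 2*3 = p + 6 = 6 + p)
(q(-306, -154) + 48823)*(217448 + s) = ((6 - 306) + 48823)*(217448 + 618) = (-300 + 48823)*218066 = 48523*218066 = 10581216518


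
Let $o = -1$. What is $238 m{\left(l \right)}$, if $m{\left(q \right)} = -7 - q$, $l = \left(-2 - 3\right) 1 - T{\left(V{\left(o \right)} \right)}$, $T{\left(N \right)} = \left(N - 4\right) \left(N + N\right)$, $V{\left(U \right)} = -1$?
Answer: $1904$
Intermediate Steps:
$T{\left(N \right)} = 2 N \left(-4 + N\right)$ ($T{\left(N \right)} = \left(-4 + N\right) 2 N = 2 N \left(-4 + N\right)$)
$l = -15$ ($l = \left(-2 - 3\right) 1 - 2 \left(-1\right) \left(-4 - 1\right) = \left(-5\right) 1 - 2 \left(-1\right) \left(-5\right) = -5 - 10 = -15$)
$238 m{\left(l \right)} = 238 \left(-7 - -15\right) = 238 \left(-7 + 15\right) = 238 \cdot 8 = 1904$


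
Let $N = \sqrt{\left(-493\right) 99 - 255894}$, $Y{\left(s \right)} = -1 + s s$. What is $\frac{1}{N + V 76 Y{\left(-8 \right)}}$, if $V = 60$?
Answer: $\frac{95760}{27510034367} - \frac{i \sqrt{304701}}{82530103101} \approx 3.4809 \cdot 10^{-6} - 6.6884 \cdot 10^{-9} i$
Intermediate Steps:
$Y{\left(s \right)} = -1 + s^{2}$
$N = i \sqrt{304701}$ ($N = \sqrt{-48807 - 255894} = \sqrt{-304701} = i \sqrt{304701} \approx 552.0 i$)
$\frac{1}{N + V 76 Y{\left(-8 \right)}} = \frac{1}{i \sqrt{304701} + 60 \cdot 76 \left(-1 + \left(-8\right)^{2}\right)} = \frac{1}{i \sqrt{304701} + 4560 \left(-1 + 64\right)} = \frac{1}{i \sqrt{304701} + 4560 \cdot 63} = \frac{1}{i \sqrt{304701} + 287280} = \frac{1}{287280 + i \sqrt{304701}}$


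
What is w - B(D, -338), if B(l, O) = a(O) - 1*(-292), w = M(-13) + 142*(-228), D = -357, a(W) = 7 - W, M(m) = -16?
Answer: -33029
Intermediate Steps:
w = -32392 (w = -16 + 142*(-228) = -16 - 32376 = -32392)
B(l, O) = 299 - O (B(l, O) = (7 - O) - 1*(-292) = (7 - O) + 292 = 299 - O)
w - B(D, -338) = -32392 - (299 - 1*(-338)) = -32392 - (299 + 338) = -32392 - 1*637 = -32392 - 637 = -33029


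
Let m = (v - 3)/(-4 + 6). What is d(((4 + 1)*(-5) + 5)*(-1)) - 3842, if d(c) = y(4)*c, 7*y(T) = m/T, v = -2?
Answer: -53813/14 ≈ -3843.8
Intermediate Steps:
m = -5/2 (m = (-2 - 3)/(-4 + 6) = -5/2 ≈ -2.5000)
y(T) = -5/(14*T) (y(T) = (-5/(2*T))/7 = -5/(14*T))
d(c) = -5*c/56 (d(c) = (-5/14/4)*c = (-5/14*¼)*c = -5*c/56)
d(((4 + 1)*(-5) + 5)*(-1)) - 3842 = -5*((4 + 1)*(-5) + 5)*(-1)/56 - 3842 = -5*(5*(-5) + 5)*(-1)/56 - 3842 = -5*(-25 + 5)*(-1)/56 - 3842 = -(-25)*(-1)/14 - 3842 = -5/56*20 - 3842 = -25/14 - 3842 = -53813/14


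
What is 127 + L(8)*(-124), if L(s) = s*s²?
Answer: -63361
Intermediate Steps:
L(s) = s³
127 + L(8)*(-124) = 127 + 8³*(-124) = 127 + 512*(-124) = 127 - 63488 = -63361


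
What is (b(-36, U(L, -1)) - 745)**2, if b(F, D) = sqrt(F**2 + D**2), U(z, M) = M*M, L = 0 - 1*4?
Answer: (745 - sqrt(1297))**2 ≈ 5.0266e+5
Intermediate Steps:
L = -4 (L = 0 - 4 = -4)
U(z, M) = M**2
b(F, D) = sqrt(D**2 + F**2)
(b(-36, U(L, -1)) - 745)**2 = (sqrt(((-1)**2)**2 + (-36)**2) - 745)**2 = (sqrt(1**2 + 1296) - 745)**2 = (sqrt(1 + 1296) - 745)**2 = (sqrt(1297) - 745)**2 = (-745 + sqrt(1297))**2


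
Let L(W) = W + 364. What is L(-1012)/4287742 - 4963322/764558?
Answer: -5320484908127/819556862009 ≈ -6.4919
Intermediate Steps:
L(W) = 364 + W
L(-1012)/4287742 - 4963322/764558 = (364 - 1012)/4287742 - 4963322/764558 = -648*1/4287742 - 4963322*1/764558 = -324/2143871 - 2481661/382279 = -5320484908127/819556862009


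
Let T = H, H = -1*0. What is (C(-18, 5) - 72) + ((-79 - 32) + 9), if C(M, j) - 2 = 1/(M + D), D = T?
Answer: -3097/18 ≈ -172.06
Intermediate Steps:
H = 0
T = 0
D = 0
C(M, j) = 2 + 1/M (C(M, j) = 2 + 1/(M + 0) = 2 + 1/M)
(C(-18, 5) - 72) + ((-79 - 32) + 9) = ((2 + 1/(-18)) - 72) + ((-79 - 32) + 9) = ((2 - 1/18) - 72) + (-111 + 9) = (35/18 - 72) - 102 = -1261/18 - 102 = -3097/18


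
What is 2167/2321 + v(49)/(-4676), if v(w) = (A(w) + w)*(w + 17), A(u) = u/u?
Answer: 56218/246659 ≈ 0.22792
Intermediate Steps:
A(u) = 1
v(w) = (1 + w)*(17 + w) (v(w) = (1 + w)*(w + 17) = (1 + w)*(17 + w))
2167/2321 + v(49)/(-4676) = 2167/2321 + (17 + 49**2 + 18*49)/(-4676) = 2167*(1/2321) + (17 + 2401 + 882)*(-1/4676) = 197/211 + 3300*(-1/4676) = 197/211 - 825/1169 = 56218/246659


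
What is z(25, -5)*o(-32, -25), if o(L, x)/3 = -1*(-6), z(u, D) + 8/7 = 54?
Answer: 6660/7 ≈ 951.43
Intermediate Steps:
z(u, D) = 370/7 (z(u, D) = -8/7 + 54 = 370/7)
o(L, x) = 18 (o(L, x) = 3*(-1*(-6)) = 3*6 = 18)
z(25, -5)*o(-32, -25) = (370/7)*18 = 6660/7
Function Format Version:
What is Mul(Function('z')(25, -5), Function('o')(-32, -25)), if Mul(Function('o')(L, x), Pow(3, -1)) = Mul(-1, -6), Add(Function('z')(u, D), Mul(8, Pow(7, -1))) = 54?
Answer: Rational(6660, 7) ≈ 951.43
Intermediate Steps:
Function('z')(u, D) = Rational(370, 7) (Function('z')(u, D) = Add(Rational(-8, 7), 54) = Rational(370, 7))
Function('o')(L, x) = 18 (Function('o')(L, x) = Mul(3, Mul(-1, -6)) = Mul(3, 6) = 18)
Mul(Function('z')(25, -5), Function('o')(-32, -25)) = Mul(Rational(370, 7), 18) = Rational(6660, 7)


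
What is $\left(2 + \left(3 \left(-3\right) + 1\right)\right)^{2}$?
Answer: $36$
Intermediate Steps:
$\left(2 + \left(3 \left(-3\right) + 1\right)\right)^{2} = \left(2 + \left(-9 + 1\right)\right)^{2} = \left(2 - 8\right)^{2} = \left(-6\right)^{2} = 36$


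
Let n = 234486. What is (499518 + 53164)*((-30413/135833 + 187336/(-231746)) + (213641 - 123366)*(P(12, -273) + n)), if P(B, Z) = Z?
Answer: 183925251384991899652760124/15739377209 ≈ 1.1686e+16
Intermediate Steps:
(499518 + 53164)*((-30413/135833 + 187336/(-231746)) + (213641 - 123366)*(P(12, -273) + n)) = (499518 + 53164)*((-30413/135833 + 187336/(-231746)) + (213641 - 123366)*(-273 + 234486)) = 552682*((-30413*1/135833 + 187336*(-1/231746)) + 90275*234213) = 552682*((-30413/135833 - 93668/115873) + 21143578575) = 552682*(-16247250993/15739377209 + 21143578575) = 552682*(332786758723808446182/15739377209) = 183925251384991899652760124/15739377209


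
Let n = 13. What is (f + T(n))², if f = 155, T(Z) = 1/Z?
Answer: 4064256/169 ≈ 24049.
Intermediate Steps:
T(Z) = 1/Z
(f + T(n))² = (155 + 1/13)² = (2016/13)² = 4064256/169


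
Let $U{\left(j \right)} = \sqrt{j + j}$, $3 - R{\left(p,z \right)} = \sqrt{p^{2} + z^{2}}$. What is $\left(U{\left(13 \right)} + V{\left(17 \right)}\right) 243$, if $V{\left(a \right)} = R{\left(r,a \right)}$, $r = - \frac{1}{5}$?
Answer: $729 + 243 \sqrt{26} - \frac{243 \sqrt{7226}}{5} \approx -2163.2$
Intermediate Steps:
$r = - \frac{1}{5}$ ($r = \left(-1\right) \frac{1}{5} = - \frac{1}{5} \approx -0.2$)
$R{\left(p,z \right)} = 3 - \sqrt{p^{2} + z^{2}}$
$U{\left(j \right)} = \sqrt{2} \sqrt{j}$ ($U{\left(j \right)} = \sqrt{2 j} = \sqrt{2} \sqrt{j}$)
$V{\left(a \right)} = 3 - \sqrt{\frac{1}{25} + a^{2}}$ ($V{\left(a \right)} = 3 - \sqrt{\left(- \frac{1}{5}\right)^{2} + a^{2}} = 3 - \sqrt{\frac{1}{25} + a^{2}}$)
$\left(U{\left(13 \right)} + V{\left(17 \right)}\right) 243 = \left(\sqrt{2} \sqrt{13} + \left(3 - \frac{\sqrt{1 + 25 \cdot 17^{2}}}{5}\right)\right) 243 = \left(\sqrt{26} + \left(3 - \frac{\sqrt{1 + 25 \cdot 289}}{5}\right)\right) 243 = \left(\sqrt{26} + \left(3 - \frac{\sqrt{1 + 7225}}{5}\right)\right) 243 = \left(\sqrt{26} + \left(3 - \frac{\sqrt{7226}}{5}\right)\right) 243 = \left(3 + \sqrt{26} - \frac{\sqrt{7226}}{5}\right) 243 = 729 + 243 \sqrt{26} - \frac{243 \sqrt{7226}}{5}$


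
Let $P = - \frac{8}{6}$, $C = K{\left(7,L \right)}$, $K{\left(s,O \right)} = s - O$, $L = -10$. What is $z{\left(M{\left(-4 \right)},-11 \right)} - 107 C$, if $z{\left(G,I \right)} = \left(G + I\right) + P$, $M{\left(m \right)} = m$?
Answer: $- \frac{5506}{3} \approx -1835.3$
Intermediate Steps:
$C = 17$ ($C = 7 - -10 = 7 + 10 = 17$)
$P = - \frac{4}{3}$ ($P = \left(-8\right) \frac{1}{6} = - \frac{4}{3} \approx -1.3333$)
$z{\left(G,I \right)} = - \frac{4}{3} + G + I$ ($z{\left(G,I \right)} = \left(G + I\right) - \frac{4}{3} = - \frac{4}{3} + G + I$)
$z{\left(M{\left(-4 \right)},-11 \right)} - 107 C = \left(- \frac{4}{3} - 4 - 11\right) - 1819 = - \frac{49}{3} - 1819 = - \frac{5506}{3}$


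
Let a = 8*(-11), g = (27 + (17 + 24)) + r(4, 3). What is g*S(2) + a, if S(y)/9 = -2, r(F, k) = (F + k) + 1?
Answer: -1456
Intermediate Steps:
r(F, k) = 1 + F + k
S(y) = -18 (S(y) = 9*(-2) = -18)
g = 76 (g = (27 + (17 + 24)) + (1 + 4 + 3) = (27 + 41) + 8 = 68 + 8 = 76)
a = -88
g*S(2) + a = 76*(-18) - 88 = -1368 - 88 = -1456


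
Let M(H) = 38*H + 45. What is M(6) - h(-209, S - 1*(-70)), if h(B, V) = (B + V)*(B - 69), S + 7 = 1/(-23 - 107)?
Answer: -2620614/65 ≈ -40317.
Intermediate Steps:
M(H) = 45 + 38*H
S = -911/130 (S = -7 + 1/(-23 - 107) = -7 + 1/(-130) = -7 - 1/130 = -911/130 ≈ -7.0077)
h(B, V) = (-69 + B)*(B + V) (h(B, V) = (B + V)*(-69 + B) = (-69 + B)*(B + V))
M(6) - h(-209, S - 1*(-70)) = (45 + 38*6) - ((-209)² - 69*(-209) - 69*(-911/130 - 1*(-70)) - 209*(-911/130 - 1*(-70))) = (45 + 228) - (43681 + 14421 - 69*(-911/130 + 70) - 209*(-911/130 + 70)) = 273 - (43681 + 14421 - 69*8189/130 - 209*8189/130) = 273 - (43681 + 14421 - 565041/130 - 1711501/130) = 273 - 1*2638359/65 = 273 - 2638359/65 = -2620614/65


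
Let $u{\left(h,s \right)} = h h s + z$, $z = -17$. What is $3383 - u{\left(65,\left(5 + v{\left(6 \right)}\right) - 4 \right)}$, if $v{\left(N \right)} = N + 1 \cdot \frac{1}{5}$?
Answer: $-27020$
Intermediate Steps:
$v{\left(N \right)} = \frac{1}{5} + N$ ($v{\left(N \right)} = N + 1 \cdot \frac{1}{5} = N + \frac{1}{5} = \frac{1}{5} + N$)
$u{\left(h,s \right)} = -17 + s h^{2}$ ($u{\left(h,s \right)} = h h s - 17 = h^{2} s - 17 = s h^{2} - 17 = -17 + s h^{2}$)
$3383 - u{\left(65,\left(5 + v{\left(6 \right)}\right) - 4 \right)} = 3383 - \left(-17 + \left(\left(5 + \left(\frac{1}{5} + 6\right)\right) - 4\right) 65^{2}\right) = 3383 - \left(-17 + \left(\left(5 + \frac{31}{5}\right) - 4\right) 4225\right) = 3383 - \left(-17 + \left(\frac{56}{5} - 4\right) 4225\right) = 3383 - \left(-17 + \frac{36}{5} \cdot 4225\right) = 3383 - \left(-17 + 30420\right) = 3383 - 30403 = -27020$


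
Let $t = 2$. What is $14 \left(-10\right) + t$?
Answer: $-138$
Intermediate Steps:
$14 \left(-10\right) + t = 14 \left(-10\right) + 2 = -140 + 2 = -138$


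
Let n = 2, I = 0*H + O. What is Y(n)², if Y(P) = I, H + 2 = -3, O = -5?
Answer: 25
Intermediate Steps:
H = -5 (H = -2 - 3 = -5)
I = -5 (I = 0*(-5) - 5 = 0 - 5 = -5)
Y(P) = -5
Y(n)² = (-5)² = 25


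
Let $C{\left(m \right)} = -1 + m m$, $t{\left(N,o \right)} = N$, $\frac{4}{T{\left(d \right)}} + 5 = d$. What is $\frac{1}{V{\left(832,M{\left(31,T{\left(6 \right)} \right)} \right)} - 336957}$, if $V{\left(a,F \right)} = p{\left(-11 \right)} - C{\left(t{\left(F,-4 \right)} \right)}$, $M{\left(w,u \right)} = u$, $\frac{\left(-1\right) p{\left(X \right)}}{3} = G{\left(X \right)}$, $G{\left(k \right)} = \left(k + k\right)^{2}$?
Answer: $- \frac{1}{338424} \approx -2.9549 \cdot 10^{-6}$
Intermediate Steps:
$G{\left(k \right)} = 4 k^{2}$ ($G{\left(k \right)} = \left(2 k\right)^{2} = 4 k^{2}$)
$T{\left(d \right)} = \frac{4}{-5 + d}$
$p{\left(X \right)} = - 12 X^{2}$ ($p{\left(X \right)} = - 3 \cdot 4 X^{2} = - 12 X^{2}$)
$C{\left(m \right)} = -1 + m^{2}$
$V{\left(a,F \right)} = -1451 - F^{2}$ ($V{\left(a,F \right)} = - 12 \left(-11\right)^{2} - \left(-1 + F^{2}\right) = \left(-12\right) 121 - \left(-1 + F^{2}\right) = -1452 - \left(-1 + F^{2}\right) = -1451 - F^{2}$)
$\frac{1}{V{\left(832,M{\left(31,T{\left(6 \right)} \right)} \right)} - 336957} = \frac{1}{\left(-1451 - \left(\frac{4}{-5 + 6}\right)^{2}\right) - 336957} = \frac{1}{\left(-1451 - \left(\frac{4}{1}\right)^{2}\right) - 336957} = \frac{1}{\left(-1451 - \left(4 \cdot 1\right)^{2}\right) - 336957} = \frac{1}{\left(-1451 - 4^{2}\right) - 336957} = \frac{1}{\left(-1451 - 16\right) - 336957} = \frac{1}{-1467 - 336957} = \frac{1}{-338424} = - \frac{1}{338424}$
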